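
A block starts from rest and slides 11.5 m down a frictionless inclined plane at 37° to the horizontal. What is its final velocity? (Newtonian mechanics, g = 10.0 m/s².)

a = g sin(θ) = 10.0 × sin(37°) = 6.0182 m/s²
v = √(2ad) = √(2 × 6.0182 × 11.5) = 11.77 m/s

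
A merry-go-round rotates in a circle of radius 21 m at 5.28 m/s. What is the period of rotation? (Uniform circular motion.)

T = 2πr/v = 2π×21/5.28 = 24.99 s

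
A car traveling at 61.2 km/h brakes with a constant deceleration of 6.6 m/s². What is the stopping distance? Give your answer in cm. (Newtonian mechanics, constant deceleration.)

v₀ = 61.2 km/h × 0.2777777777777778 = 17.0 m/s
d = v₀² / (2a) = 17.0² / (2 × 6.6) = 289.0 / 13.2 = 21.8939 m
d = 21.8939 m / 0.01 = 2189 cm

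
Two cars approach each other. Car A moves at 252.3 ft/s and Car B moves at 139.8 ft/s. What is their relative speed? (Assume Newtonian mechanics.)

v_rel = v_A + v_B = 252.3 + 139.8 = 392.1 ft/s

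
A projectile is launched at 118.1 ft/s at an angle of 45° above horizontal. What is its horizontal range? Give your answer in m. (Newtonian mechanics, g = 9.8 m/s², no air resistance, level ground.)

v₀ = 118.1 ft/s × 0.3048 = 35.9969 m/s
R = v₀² × sin(2θ) / g = 35.9969² × sin(2 × 45°) / 9.8 = 1295.78 × 1.0 / 9.8 = 132.2 m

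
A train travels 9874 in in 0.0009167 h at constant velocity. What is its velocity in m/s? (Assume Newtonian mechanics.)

d = 9874 in × 0.0254 = 250.8 m
t = 0.0009167 h × 3600.0 = 3.30012 s
v = d / t = 250.8 / 3.30012 = 76.0 m/s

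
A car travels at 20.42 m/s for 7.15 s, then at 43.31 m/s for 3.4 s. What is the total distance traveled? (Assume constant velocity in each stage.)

d₁ = v₁t₁ = 20.42 × 7.15 = 146.003 m
d₂ = v₂t₂ = 43.31 × 3.4 = 147.254 m
d_total = 146.003 + 147.254 = 293.26 m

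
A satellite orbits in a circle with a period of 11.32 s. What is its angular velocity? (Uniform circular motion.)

ω = 2π/T = 2π/11.32 = 0.5551 rad/s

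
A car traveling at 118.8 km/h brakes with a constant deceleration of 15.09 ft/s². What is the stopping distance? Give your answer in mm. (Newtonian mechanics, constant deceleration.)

v₀ = 118.8 km/h × 0.2777777777777778 = 33.0 m/s
a = 15.09 ft/s² × 0.3048 = 4.59943 m/s²
d = v₀² / (2a) = 33.0² / (2 × 4.59943) = 1089.0 / 9.19886 = 118.384 m
d = 118.384 m / 0.001 = 118400 mm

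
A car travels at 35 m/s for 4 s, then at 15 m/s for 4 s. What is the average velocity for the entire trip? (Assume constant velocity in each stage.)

d₁ = v₁t₁ = 35 × 4 = 140 m
d₂ = v₂t₂ = 15 × 4 = 60 m
d_total = 200 m, t_total = 8 s
v_avg = d_total/t_total = 200/8 = 25.0 m/s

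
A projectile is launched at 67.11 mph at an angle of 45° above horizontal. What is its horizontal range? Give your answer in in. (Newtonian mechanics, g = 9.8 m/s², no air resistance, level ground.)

v₀ = 67.11 mph × 0.44704 = 30.0009 m/s
R = v₀² × sin(2θ) / g = 30.0009² × sin(2 × 45°) / 9.8 = 900.054 × 1.0 / 9.8 = 91.8422 m
R = 91.8422 m / 0.0254 = 3616 in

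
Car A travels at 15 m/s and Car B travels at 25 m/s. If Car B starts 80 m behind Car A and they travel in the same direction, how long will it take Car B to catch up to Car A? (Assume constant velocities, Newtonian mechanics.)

Relative speed: v_rel = 25 - 15 = 10 m/s
Time to catch: t = d₀/v_rel = 80/10 = 8.0 s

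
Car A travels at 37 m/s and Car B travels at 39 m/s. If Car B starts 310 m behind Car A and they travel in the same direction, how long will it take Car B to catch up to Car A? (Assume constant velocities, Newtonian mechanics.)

Relative speed: v_rel = 39 - 37 = 2 m/s
Time to catch: t = d₀/v_rel = 310/2 = 155.0 s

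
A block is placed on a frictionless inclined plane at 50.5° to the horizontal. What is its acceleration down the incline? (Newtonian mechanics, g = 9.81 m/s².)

a = g sin(θ) = 9.81 × sin(50.5°) = 9.81 × 0.7716 = 7.57 m/s²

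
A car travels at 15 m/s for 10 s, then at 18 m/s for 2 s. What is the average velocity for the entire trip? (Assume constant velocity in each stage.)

d₁ = v₁t₁ = 15 × 10 = 150 m
d₂ = v₂t₂ = 18 × 2 = 36 m
d_total = 186 m, t_total = 12 s
v_avg = d_total/t_total = 186/12 = 15.5 m/s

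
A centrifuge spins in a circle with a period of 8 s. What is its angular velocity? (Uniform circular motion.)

ω = 2π/T = 2π/8 = 0.7854 rad/s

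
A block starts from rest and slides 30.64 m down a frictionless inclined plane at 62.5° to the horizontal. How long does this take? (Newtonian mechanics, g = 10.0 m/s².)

a = g sin(θ) = 10.0 × sin(62.5°) = 8.8701 m/s²
t = √(2d/a) = √(2 × 30.64 / 8.8701) = 2.63 s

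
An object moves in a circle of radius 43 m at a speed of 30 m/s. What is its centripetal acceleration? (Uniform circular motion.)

a_c = v²/r = 30²/43 = 900/43 = 20.93 m/s²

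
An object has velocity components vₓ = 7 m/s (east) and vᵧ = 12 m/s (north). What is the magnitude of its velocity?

|v| = √(vₓ² + vᵧ²) = √(7² + 12²) = √(193) = 13.89 m/s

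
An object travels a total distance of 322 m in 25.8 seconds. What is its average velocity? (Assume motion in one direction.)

v_avg = Δd / Δt = 322 / 25.8 = 12.48 m/s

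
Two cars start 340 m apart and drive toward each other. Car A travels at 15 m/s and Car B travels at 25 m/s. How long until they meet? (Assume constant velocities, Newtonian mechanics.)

Combined speed: v_combined = 15 + 25 = 40 m/s
Time to meet: t = d/v_combined = 340/40 = 8.5 s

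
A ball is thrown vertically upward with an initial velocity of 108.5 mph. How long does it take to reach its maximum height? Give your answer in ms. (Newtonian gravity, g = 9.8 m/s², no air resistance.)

v₀ = 108.5 mph × 0.44704 = 48.5038 m/s
t_up = v₀ / g = 48.5038 / 9.8 = 4.94937 s
t_up = 4.94937 s / 0.001 = 4949 ms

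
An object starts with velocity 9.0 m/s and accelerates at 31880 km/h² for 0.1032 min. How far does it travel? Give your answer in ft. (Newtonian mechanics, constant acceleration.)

a = 31880 km/h² × 7.716049382716049e-05 = 2.45988 m/s²
t = 0.1032 min × 60.0 = 6.192 s
d = v₀ × t + ½ × a × t² = 9.0 × 6.192 + 0.5 × 2.45988 × 6.192² = 102.885 m
d = 102.885 m / 0.3048 = 337.5 ft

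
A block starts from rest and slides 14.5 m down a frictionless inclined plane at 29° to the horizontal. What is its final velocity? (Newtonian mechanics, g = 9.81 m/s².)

a = g sin(θ) = 9.81 × sin(29°) = 4.756 m/s²
v = √(2ad) = √(2 × 4.756 × 14.5) = 11.74 m/s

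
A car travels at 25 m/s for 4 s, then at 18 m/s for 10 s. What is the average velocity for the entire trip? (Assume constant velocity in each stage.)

d₁ = v₁t₁ = 25 × 4 = 100 m
d₂ = v₂t₂ = 18 × 10 = 180 m
d_total = 280 m, t_total = 14 s
v_avg = d_total/t_total = 280/14 = 20.0 m/s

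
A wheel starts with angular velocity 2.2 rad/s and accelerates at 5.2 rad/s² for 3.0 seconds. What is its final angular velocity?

ω = ω₀ + αt = 2.2 + 5.2 × 3.0 = 17.8 rad/s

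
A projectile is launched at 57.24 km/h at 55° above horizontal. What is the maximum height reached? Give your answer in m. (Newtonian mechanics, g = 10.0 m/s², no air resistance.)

v₀ = 57.24 km/h × 0.2777777777777778 = 15.9 m/s
H = v₀² × sin²(θ) / (2g) = 15.9² × sin(55°)² / (2 × 10.0) = 252.81 × 0.67101 / 20.0 = 8.482 m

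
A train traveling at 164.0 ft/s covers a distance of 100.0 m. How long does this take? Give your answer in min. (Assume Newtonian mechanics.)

v = 164.0 ft/s × 0.3048 = 49.9872 m/s
t = d / v = 100.0 / 49.9872 = 2.00051 s
t = 2.00051 s / 60.0 = 0.03334 min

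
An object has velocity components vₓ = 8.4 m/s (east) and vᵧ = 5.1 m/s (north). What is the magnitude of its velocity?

|v| = √(vₓ² + vᵧ²) = √(8.4² + 5.1²) = √(96.57) = 9.83 m/s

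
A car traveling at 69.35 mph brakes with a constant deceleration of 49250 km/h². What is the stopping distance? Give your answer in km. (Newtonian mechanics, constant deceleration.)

v₀ = 69.35 mph × 0.44704 = 31.0022 m/s
a = 49250 km/h² × 7.716049382716049e-05 = 3.80015 m/s²
d = v₀² / (2a) = 31.0022² / (2 × 3.80015) = 961.136 / 7.6003 = 126.46 m
d = 126.46 m / 1000.0 = 0.1265 km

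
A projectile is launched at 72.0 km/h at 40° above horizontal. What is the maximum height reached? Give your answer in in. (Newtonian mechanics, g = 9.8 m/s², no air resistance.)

v₀ = 72.0 km/h × 0.2777777777777778 = 20.0 m/s
H = v₀² × sin²(θ) / (2g) = 20.0² × sin(40°)² / (2 × 9.8) = 400.0 × 0.413176 / 19.6 = 8.43216 m
H = 8.43216 m / 0.0254 = 332.0 in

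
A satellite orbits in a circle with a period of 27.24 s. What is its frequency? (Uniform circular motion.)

f = 1/T = 1/27.24 = 0.0367 Hz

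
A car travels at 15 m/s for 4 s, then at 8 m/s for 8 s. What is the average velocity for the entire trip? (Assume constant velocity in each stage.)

d₁ = v₁t₁ = 15 × 4 = 60 m
d₂ = v₂t₂ = 8 × 8 = 64 m
d_total = 124 m, t_total = 12 s
v_avg = d_total/t_total = 124/12 = 10.33 m/s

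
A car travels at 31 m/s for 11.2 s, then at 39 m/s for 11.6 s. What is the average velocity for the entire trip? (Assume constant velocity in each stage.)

d₁ = v₁t₁ = 31 × 11.2 = 347.2 m
d₂ = v₂t₂ = 39 × 11.6 = 452.4 m
d_total = 799.6 m, t_total = 22.8 s
v_avg = d_total/t_total = 799.6/22.8 = 35.07 m/s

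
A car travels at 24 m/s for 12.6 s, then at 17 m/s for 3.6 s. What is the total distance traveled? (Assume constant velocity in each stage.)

d₁ = v₁t₁ = 24 × 12.6 = 302.4 m
d₂ = v₂t₂ = 17 × 3.6 = 61.2 m
d_total = 302.4 + 61.2 = 363.6 m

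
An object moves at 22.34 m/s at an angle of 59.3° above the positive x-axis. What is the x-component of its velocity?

vₓ = v cos(θ) = 22.34 × cos(59.3°) = 11.41 m/s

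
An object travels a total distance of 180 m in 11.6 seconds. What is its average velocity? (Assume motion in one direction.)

v_avg = Δd / Δt = 180 / 11.6 = 15.52 m/s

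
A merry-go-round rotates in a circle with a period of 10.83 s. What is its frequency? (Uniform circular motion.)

f = 1/T = 1/10.83 = 0.0923 Hz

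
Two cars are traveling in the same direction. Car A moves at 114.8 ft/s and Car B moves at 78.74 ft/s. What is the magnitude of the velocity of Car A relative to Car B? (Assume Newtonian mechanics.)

v_rel = |v_A - v_B| = |114.8 - 78.74| = 36.06 ft/s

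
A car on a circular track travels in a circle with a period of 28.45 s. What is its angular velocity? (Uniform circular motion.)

ω = 2π/T = 2π/28.45 = 0.2209 rad/s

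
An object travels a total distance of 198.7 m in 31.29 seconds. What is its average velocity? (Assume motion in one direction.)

v_avg = Δd / Δt = 198.7 / 31.29 = 6.35 m/s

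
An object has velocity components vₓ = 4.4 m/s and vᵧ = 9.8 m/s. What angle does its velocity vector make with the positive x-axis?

θ = arctan(vᵧ/vₓ) = arctan(9.8/4.4) = 65.82°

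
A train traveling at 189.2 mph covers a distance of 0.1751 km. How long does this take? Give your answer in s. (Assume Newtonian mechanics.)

d = 0.1751 km × 1000.0 = 175.1 m
v = 189.2 mph × 0.44704 = 84.58 m/s
t = d / v = 175.1 / 84.58 = 2.07 s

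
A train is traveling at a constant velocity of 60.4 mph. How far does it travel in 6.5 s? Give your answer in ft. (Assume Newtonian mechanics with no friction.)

v = 60.4 mph × 0.44704 = 27.0012 m/s
d = v × t = 27.0012 × 6.5 = 175.508 m
d = 175.508 m / 0.3048 = 575.8 ft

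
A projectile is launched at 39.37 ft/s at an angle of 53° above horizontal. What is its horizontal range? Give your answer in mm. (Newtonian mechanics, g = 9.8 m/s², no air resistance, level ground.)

v₀ = 39.37 ft/s × 0.3048 = 12.0 m/s
R = v₀² × sin(2θ) / g = 12.0² × sin(2 × 53°) / 9.8 = 144.0 × 0.961262 / 9.8 = 14.1247 m
R = 14.1247 m / 0.001 = 14120 mm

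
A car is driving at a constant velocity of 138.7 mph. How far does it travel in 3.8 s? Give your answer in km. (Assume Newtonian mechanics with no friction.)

v = 138.7 mph × 0.44704 = 62.0044 m/s
d = v × t = 62.0044 × 3.8 = 235.617 m
d = 235.617 m / 1000.0 = 0.2356 km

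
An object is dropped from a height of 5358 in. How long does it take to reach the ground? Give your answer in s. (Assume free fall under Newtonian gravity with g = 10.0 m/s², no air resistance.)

h = 5358 in × 0.0254 = 136.093 m
t = √(2h/g) = √(2 × 136.093 / 10.0) = 5.217 s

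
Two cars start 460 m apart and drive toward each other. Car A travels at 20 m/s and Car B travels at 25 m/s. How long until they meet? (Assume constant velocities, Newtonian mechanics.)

Combined speed: v_combined = 20 + 25 = 45 m/s
Time to meet: t = d/v_combined = 460/45 = 10.22 s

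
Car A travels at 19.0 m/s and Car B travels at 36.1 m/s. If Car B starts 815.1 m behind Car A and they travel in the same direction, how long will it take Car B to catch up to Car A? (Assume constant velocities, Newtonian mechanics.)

Relative speed: v_rel = 36.1 - 19.0 = 17.1 m/s
Time to catch: t = d₀/v_rel = 815.1/17.1 = 47.67 s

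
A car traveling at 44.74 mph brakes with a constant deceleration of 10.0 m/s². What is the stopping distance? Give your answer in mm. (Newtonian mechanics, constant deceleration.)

v₀ = 44.74 mph × 0.44704 = 20.0006 m/s
d = v₀² / (2a) = 20.0006² / (2 × 10.0) = 400.024 / 20.0 = 20.0012 m
d = 20.0012 m / 0.001 = 20000 mm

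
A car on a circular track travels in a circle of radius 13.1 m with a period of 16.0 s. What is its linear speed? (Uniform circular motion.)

v = 2πr/T = 2π×13.1/16.0 = 5.14 m/s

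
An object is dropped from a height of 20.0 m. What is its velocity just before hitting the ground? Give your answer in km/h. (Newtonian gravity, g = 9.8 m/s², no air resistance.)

v = √(2gh) = √(2 × 9.8 × 20.0) = 19.799 m/s
v = 19.799 m/s / 0.2777777777777778 = 71.28 km/h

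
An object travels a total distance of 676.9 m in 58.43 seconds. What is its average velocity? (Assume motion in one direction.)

v_avg = Δd / Δt = 676.9 / 58.43 = 11.58 m/s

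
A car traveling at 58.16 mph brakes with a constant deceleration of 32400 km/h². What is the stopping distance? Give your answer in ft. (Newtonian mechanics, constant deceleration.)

v₀ = 58.16 mph × 0.44704 = 25.9998 m/s
a = 32400 km/h² × 7.716049382716049e-05 = 2.5 m/s²
d = v₀² / (2a) = 25.9998² / (2 × 2.5) = 675.99 / 5.0 = 135.198 m
d = 135.198 m / 0.3048 = 443.6 ft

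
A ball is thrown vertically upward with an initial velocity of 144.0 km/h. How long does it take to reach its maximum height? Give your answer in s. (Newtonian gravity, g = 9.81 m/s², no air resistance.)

v₀ = 144.0 km/h × 0.2777777777777778 = 40.0 m/s
t_up = v₀ / g = 40.0 / 9.81 = 4.077 s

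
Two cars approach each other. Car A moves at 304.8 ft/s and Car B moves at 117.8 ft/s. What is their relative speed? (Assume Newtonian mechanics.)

v_rel = v_A + v_B = 304.8 + 117.8 = 422.6 ft/s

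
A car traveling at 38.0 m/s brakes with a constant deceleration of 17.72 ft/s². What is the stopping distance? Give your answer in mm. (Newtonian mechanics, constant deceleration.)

a = 17.72 ft/s² × 0.3048 = 5.40106 m/s²
d = v₀² / (2a) = 38.0² / (2 × 5.40106) = 1444.0 / 10.8021 = 133.678 m
d = 133.678 m / 0.001 = 133700 mm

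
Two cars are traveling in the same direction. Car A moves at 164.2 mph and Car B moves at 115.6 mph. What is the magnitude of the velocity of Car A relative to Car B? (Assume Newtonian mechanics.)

v_rel = |v_A - v_B| = |164.2 - 115.6| = 48.6 mph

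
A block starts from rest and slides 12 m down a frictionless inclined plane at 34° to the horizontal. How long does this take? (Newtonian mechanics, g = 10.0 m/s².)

a = g sin(θ) = 10.0 × sin(34°) = 5.5919 m/s²
t = √(2d/a) = √(2 × 12 / 5.5919) = 2.07 s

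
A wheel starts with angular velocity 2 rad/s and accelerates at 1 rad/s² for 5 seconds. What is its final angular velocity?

ω = ω₀ + αt = 2 + 1 × 5 = 7 rad/s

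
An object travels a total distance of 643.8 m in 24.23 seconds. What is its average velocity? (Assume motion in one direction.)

v_avg = Δd / Δt = 643.8 / 24.23 = 26.57 m/s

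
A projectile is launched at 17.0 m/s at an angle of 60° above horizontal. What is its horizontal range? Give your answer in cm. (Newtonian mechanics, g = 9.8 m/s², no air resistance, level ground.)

R = v₀² × sin(2θ) / g = 17.0² × sin(2 × 60°) / 9.8 = 289.0 × 0.866025 / 9.8 = 25.5389 m
R = 25.5389 m / 0.01 = 2554 cm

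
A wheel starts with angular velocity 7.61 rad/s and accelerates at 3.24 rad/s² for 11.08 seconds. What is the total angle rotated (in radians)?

θ = ω₀t + ½αt² = 7.61×11.08 + ½×3.24×11.08² = 283.2 rad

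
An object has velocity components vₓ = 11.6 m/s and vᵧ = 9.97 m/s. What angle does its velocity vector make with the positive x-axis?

θ = arctan(vᵧ/vₓ) = arctan(9.97/11.6) = 40.68°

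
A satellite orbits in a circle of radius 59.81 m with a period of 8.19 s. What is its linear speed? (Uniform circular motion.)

v = 2πr/T = 2π×59.81/8.19 = 45.88 m/s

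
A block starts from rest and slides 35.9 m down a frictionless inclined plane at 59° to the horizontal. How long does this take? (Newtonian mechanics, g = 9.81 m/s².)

a = g sin(θ) = 9.81 × sin(59°) = 8.4088 m/s²
t = √(2d/a) = √(2 × 35.9 / 8.4088) = 2.92 s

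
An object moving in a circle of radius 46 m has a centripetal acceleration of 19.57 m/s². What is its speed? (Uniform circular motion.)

v = √(a_c × r) = √(19.57 × 46) = 30.0 m/s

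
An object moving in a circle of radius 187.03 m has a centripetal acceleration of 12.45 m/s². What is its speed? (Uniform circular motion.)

v = √(a_c × r) = √(12.45 × 187.03) = 48.25 m/s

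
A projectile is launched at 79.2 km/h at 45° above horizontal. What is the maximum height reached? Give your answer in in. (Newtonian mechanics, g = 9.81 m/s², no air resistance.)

v₀ = 79.2 km/h × 0.2777777777777778 = 22.0 m/s
H = v₀² × sin²(θ) / (2g) = 22.0² × sin(45°)² / (2 × 9.81) = 484.0 × 0.5 / 19.62 = 12.3344 m
H = 12.3344 m / 0.0254 = 485.6 in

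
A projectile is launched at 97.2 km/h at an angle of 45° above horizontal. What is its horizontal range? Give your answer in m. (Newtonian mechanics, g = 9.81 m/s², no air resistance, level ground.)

v₀ = 97.2 km/h × 0.2777777777777778 = 27.0 m/s
R = v₀² × sin(2θ) / g = 27.0² × sin(2 × 45°) / 9.81 = 729.0 × 1.0 / 9.81 = 74.31 m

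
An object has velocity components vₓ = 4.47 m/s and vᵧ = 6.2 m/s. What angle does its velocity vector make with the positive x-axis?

θ = arctan(vᵧ/vₓ) = arctan(6.2/4.47) = 54.21°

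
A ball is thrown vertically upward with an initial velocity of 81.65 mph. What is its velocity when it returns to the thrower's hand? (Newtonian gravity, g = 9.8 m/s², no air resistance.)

By conservation of energy (no air resistance), the ball returns to the throw height with the same speed as launch, but directed downward.
|v_ground| = v₀ = 81.65 mph
v_ground = 81.65 mph (downward)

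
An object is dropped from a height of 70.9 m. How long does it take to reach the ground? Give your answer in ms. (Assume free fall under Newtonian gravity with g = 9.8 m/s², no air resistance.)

t = √(2h/g) = √(2 × 70.9 / 9.8) = 3.80386 s
t = 3.80386 s / 0.001 = 3804 ms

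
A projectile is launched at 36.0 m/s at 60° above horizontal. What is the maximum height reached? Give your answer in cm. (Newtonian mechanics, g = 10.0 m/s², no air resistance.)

H = v₀² × sin²(θ) / (2g) = 36.0² × sin(60°)² / (2 × 10.0) = 1296.0 × 0.75 / 20.0 = 48.6 m
H = 48.6 m / 0.01 = 4860 cm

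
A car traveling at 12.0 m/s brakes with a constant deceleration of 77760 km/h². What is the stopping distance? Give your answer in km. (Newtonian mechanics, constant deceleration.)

a = 77760 km/h² × 7.716049382716049e-05 = 6.0 m/s²
d = v₀² / (2a) = 12.0² / (2 × 6.0) = 144.0 / 12.0 = 12.0 m
d = 12.0 m / 1000.0 = 0.012 km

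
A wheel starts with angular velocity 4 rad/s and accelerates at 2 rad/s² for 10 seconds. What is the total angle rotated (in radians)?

θ = ω₀t + ½αt² = 4×10 + ½×2×10² = 140.0 rad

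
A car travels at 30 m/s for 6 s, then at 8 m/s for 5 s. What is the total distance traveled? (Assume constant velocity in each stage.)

d₁ = v₁t₁ = 30 × 6 = 180 m
d₂ = v₂t₂ = 8 × 5 = 40 m
d_total = 180 + 40 = 220 m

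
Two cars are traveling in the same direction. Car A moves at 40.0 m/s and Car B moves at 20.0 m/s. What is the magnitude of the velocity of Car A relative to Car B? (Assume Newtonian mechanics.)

v_rel = |v_A - v_B| = |40.0 - 20.0| = 20.0 m/s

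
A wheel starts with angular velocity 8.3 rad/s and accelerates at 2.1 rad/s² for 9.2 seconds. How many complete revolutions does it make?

θ = ω₀t + ½αt² = 8.3×9.2 + ½×2.1×9.2² = 165.232 rad
Total revolutions = θ/(2π) = 165.232/(2π) = 26.3
Complete revolutions = ⌊26.3⌋ = 26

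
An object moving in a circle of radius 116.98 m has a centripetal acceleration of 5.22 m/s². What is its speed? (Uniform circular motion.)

v = √(a_c × r) = √(5.22 × 116.98) = 24.71 m/s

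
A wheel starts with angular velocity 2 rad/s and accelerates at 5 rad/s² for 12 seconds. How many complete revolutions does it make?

θ = ω₀t + ½αt² = 2×12 + ½×5×12² = 384.0 rad
Total revolutions = θ/(2π) = 384.0/(2π) = 61.12
Complete revolutions = ⌊61.12⌋ = 61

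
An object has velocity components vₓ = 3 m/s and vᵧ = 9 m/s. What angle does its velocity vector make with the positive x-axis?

θ = arctan(vᵧ/vₓ) = arctan(9/3) = 71.57°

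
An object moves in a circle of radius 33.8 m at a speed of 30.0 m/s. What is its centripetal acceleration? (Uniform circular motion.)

a_c = v²/r = 30.0²/33.8 = 900.0/33.8 = 26.63 m/s²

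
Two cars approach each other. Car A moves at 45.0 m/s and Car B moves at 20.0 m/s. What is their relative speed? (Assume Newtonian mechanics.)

v_rel = v_A + v_B = 45.0 + 20.0 = 65.0 m/s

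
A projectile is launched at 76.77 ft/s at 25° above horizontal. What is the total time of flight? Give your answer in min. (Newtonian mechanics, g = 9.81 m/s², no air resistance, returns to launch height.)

v₀ = 76.77 ft/s × 0.3048 = 23.3995 m/s
T = 2 × v₀ × sin(θ) / g = 2 × 23.3995 × sin(25°) / 9.81 = 2 × 23.3995 × 0.422618 / 9.81 = 2.01612 s
T = 2.01612 s / 60.0 = 0.0336 min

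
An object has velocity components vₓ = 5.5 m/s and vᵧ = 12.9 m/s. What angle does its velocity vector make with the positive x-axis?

θ = arctan(vᵧ/vₓ) = arctan(12.9/5.5) = 66.91°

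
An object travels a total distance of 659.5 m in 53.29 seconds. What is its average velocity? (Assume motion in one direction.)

v_avg = Δd / Δt = 659.5 / 53.29 = 12.38 m/s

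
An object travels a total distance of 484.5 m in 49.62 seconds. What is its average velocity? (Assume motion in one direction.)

v_avg = Δd / Δt = 484.5 / 49.62 = 9.76 m/s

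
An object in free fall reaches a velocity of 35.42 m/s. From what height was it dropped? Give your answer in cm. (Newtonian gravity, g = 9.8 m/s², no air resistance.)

h = v² / (2g) = 35.42² / (2 × 9.8) = 64.009 m
h = 64.009 m / 0.01 = 6401 cm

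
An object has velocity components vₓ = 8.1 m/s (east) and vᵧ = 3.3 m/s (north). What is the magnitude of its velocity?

|v| = √(vₓ² + vᵧ²) = √(8.1² + 3.3²) = √(76.5) = 8.75 m/s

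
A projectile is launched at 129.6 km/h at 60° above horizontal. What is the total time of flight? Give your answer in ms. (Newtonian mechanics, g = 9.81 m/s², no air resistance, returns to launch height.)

v₀ = 129.6 km/h × 0.2777777777777778 = 36.0 m/s
T = 2 × v₀ × sin(θ) / g = 2 × 36.0 × sin(60°) / 9.81 = 2 × 36.0 × 0.866025 / 9.81 = 6.35615 s
T = 6.35615 s / 0.001 = 6356 ms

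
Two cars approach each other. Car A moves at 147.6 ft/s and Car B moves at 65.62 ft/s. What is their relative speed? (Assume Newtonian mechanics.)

v_rel = v_A + v_B = 147.6 + 65.62 = 213.22 ft/s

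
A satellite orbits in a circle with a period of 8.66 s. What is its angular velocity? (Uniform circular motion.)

ω = 2π/T = 2π/8.66 = 0.7255 rad/s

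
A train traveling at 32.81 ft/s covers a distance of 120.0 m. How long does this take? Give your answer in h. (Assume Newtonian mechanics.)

v = 32.81 ft/s × 0.3048 = 10.0005 m/s
t = d / v = 120.0 / 10.0005 = 11.9994 s
t = 11.9994 s / 3600.0 = 0.003333 h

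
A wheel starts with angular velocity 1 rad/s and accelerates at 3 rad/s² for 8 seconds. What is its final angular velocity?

ω = ω₀ + αt = 1 + 3 × 8 = 25 rad/s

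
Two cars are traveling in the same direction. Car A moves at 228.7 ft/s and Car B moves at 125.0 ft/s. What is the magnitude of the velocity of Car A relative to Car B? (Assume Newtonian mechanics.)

v_rel = |v_A - v_B| = |228.7 - 125.0| = 103.7 ft/s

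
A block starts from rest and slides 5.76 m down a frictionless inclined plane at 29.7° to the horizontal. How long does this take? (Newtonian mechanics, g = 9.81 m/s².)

a = g sin(θ) = 9.81 × sin(29.7°) = 4.8604 m/s²
t = √(2d/a) = √(2 × 5.76 / 4.8604) = 1.54 s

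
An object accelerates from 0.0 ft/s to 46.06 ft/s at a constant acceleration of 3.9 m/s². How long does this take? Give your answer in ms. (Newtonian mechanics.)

v₀ = 0.0 ft/s × 0.3048 = 0.0 m/s
v = 46.06 ft/s × 0.3048 = 14.0391 m/s
t = (v - v₀) / a = (14.0391 - 0.0) / 3.9 = 3.59977 s
t = 3.59977 s / 0.001 = 3600 ms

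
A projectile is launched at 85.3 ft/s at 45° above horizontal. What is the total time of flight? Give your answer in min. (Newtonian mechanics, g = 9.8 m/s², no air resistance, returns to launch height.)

v₀ = 85.3 ft/s × 0.3048 = 25.9994 m/s
T = 2 × v₀ × sin(θ) / g = 2 × 25.9994 × sin(45°) / 9.8 = 2 × 25.9994 × 0.707107 / 9.8 = 3.75191 s
T = 3.75191 s / 60.0 = 0.06253 min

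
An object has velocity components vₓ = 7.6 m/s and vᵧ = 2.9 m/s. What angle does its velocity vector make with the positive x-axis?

θ = arctan(vᵧ/vₓ) = arctan(2.9/7.6) = 20.89°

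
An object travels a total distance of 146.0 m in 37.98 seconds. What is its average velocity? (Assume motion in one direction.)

v_avg = Δd / Δt = 146.0 / 37.98 = 3.84 m/s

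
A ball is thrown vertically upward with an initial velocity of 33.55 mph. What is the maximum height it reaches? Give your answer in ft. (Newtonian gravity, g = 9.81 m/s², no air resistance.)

v₀ = 33.55 mph × 0.44704 = 14.9982 m/s
h_max = v₀² / (2g) = 14.9982² / (2 × 9.81) = 224.946 / 19.62 = 11.4651 m
h_max = 11.4651 m / 0.3048 = 37.62 ft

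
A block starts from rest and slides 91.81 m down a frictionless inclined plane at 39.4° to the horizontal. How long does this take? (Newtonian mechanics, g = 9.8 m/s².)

a = g sin(θ) = 9.8 × sin(39.4°) = 6.2204 m/s²
t = √(2d/a) = √(2 × 91.81 / 6.2204) = 5.43 s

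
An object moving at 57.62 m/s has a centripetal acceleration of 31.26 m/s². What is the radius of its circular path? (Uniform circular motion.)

r = v²/a_c = 57.62²/31.26 = 106.21 m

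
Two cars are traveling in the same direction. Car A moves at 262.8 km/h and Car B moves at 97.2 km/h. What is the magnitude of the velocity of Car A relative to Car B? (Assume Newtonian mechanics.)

v_rel = |v_A - v_B| = |262.8 - 97.2| = 165.6 km/h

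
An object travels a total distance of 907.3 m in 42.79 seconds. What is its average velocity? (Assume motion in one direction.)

v_avg = Δd / Δt = 907.3 / 42.79 = 21.2 m/s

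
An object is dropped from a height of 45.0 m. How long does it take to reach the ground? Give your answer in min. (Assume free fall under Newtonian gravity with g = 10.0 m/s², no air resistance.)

t = √(2h/g) = √(2 × 45.0 / 10.0) = 3.0 s
t = 3.0 s / 60.0 = 0.05 min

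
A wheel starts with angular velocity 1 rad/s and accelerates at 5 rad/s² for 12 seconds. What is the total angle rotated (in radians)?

θ = ω₀t + ½αt² = 1×12 + ½×5×12² = 372.0 rad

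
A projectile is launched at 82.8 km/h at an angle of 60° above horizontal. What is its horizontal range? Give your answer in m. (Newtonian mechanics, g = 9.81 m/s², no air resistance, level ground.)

v₀ = 82.8 km/h × 0.2777777777777778 = 23.0 m/s
R = v₀² × sin(2θ) / g = 23.0² × sin(2 × 60°) / 9.81 = 529.0 × 0.866025 / 9.81 = 46.7 m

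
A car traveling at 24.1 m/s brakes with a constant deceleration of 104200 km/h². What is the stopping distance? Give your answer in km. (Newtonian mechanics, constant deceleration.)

a = 104200 km/h² × 7.716049382716049e-05 = 8.04012 m/s²
d = v₀² / (2a) = 24.1² / (2 × 8.04012) = 580.81 / 16.0802 = 36.1196 m
d = 36.1196 m / 1000.0 = 0.03612 km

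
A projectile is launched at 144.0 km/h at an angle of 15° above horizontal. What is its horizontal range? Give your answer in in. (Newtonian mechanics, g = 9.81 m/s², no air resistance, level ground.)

v₀ = 144.0 km/h × 0.2777777777777778 = 40.0 m/s
R = v₀² × sin(2θ) / g = 40.0² × sin(2 × 15°) / 9.81 = 1600.0 × 0.5 / 9.81 = 81.5494 m
R = 81.5494 m / 0.0254 = 3211 in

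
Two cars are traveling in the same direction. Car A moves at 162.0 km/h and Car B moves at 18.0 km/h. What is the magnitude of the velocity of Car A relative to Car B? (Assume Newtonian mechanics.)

v_rel = |v_A - v_B| = |162.0 - 18.0| = 144.0 km/h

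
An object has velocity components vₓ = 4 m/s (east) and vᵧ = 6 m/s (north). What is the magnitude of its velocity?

|v| = √(vₓ² + vᵧ²) = √(4² + 6²) = √(52) = 7.21 m/s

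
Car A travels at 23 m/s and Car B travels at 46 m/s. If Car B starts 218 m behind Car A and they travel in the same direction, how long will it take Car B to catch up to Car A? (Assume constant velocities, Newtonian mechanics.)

Relative speed: v_rel = 46 - 23 = 23 m/s
Time to catch: t = d₀/v_rel = 218/23 = 9.48 s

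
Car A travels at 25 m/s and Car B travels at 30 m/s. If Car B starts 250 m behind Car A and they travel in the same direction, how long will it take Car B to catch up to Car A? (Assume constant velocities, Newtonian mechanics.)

Relative speed: v_rel = 30 - 25 = 5 m/s
Time to catch: t = d₀/v_rel = 250/5 = 50.0 s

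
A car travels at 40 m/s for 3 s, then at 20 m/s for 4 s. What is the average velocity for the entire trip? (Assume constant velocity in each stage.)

d₁ = v₁t₁ = 40 × 3 = 120 m
d₂ = v₂t₂ = 20 × 4 = 80 m
d_total = 200 m, t_total = 7 s
v_avg = d_total/t_total = 200/7 = 28.57 m/s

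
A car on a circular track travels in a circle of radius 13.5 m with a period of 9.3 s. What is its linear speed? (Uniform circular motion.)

v = 2πr/T = 2π×13.5/9.3 = 9.12 m/s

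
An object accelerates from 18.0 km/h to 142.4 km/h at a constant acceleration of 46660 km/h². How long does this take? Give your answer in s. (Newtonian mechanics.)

v₀ = 18.0 km/h × 0.2777777777777778 = 5.0 m/s
v = 142.4 km/h × 0.2777777777777778 = 39.5556 m/s
a = 46660 km/h² × 7.716049382716049e-05 = 3.60031 m/s²
t = (v - v₀) / a = (39.5556 - 5.0) / 3.60031 = 9.598 s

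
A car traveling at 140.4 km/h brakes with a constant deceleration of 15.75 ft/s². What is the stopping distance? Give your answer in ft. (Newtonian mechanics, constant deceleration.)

v₀ = 140.4 km/h × 0.2777777777777778 = 39.0 m/s
a = 15.75 ft/s² × 0.3048 = 4.8006 m/s²
d = v₀² / (2a) = 39.0² / (2 × 4.8006) = 1521.0 / 9.6012 = 158.418 m
d = 158.418 m / 0.3048 = 519.7 ft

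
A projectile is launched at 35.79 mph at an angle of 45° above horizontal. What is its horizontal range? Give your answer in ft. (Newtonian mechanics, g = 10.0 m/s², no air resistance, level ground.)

v₀ = 35.79 mph × 0.44704 = 15.99956 m/s
R = v₀² × sin(2θ) / g = 15.99956² × sin(2 × 45°) / 10.0 = 255.9859 × 1.0 / 10.0 = 25.59859 m
R = 25.59859 m / 0.3048 = 83.98 ft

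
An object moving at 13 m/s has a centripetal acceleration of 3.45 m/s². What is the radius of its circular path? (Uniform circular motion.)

r = v²/a_c = 13²/3.45 = 48.99 m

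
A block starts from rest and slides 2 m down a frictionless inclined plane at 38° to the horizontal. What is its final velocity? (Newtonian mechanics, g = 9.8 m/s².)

a = g sin(θ) = 9.8 × sin(38°) = 6.0335 m/s²
v = √(2ad) = √(2 × 6.0335 × 2) = 4.91 m/s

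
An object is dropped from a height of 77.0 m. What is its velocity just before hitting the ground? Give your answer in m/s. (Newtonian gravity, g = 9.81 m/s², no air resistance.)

v = √(2gh) = √(2 × 9.81 × 77.0) = 38.87 m/s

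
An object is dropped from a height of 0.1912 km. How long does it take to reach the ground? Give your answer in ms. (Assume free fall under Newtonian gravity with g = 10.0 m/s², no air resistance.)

h = 0.1912 km × 1000.0 = 191.2 m
t = √(2h/g) = √(2 × 191.2 / 10.0) = 6.18385 s
t = 6.18385 s / 0.001 = 6184 ms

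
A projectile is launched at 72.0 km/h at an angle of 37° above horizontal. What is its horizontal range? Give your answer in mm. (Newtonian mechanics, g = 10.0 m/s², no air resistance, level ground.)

v₀ = 72.0 km/h × 0.2777777777777778 = 20.0 m/s
R = v₀² × sin(2θ) / g = 20.0² × sin(2 × 37°) / 10.0 = 400.0 × 0.961262 / 10.0 = 38.4505 m
R = 38.4505 m / 0.001 = 38450 mm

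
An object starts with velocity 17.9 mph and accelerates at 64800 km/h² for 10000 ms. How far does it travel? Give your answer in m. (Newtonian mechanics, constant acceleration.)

v₀ = 17.9 mph × 0.44704 = 8.00202 m/s
a = 64800 km/h² × 7.716049382716049e-05 = 5.0 m/s²
t = 10000 ms × 0.001 = 10.0 s
d = v₀ × t + ½ × a × t² = 8.00202 × 10.0 + 0.5 × 5.0 × 10.0² = 330.0 m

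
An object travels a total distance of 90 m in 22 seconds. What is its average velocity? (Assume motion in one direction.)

v_avg = Δd / Δt = 90 / 22 = 4.09 m/s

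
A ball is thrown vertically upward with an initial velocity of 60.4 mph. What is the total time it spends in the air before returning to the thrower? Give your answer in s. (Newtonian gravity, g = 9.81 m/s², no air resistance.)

v₀ = 60.4 mph × 0.44704 = 27.0012 m/s
t_total = 2 × v₀ / g = 2 × 27.0012 / 9.81 = 5.505 s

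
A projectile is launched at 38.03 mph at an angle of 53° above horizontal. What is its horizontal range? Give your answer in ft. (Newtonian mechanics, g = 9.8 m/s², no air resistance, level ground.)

v₀ = 38.03 mph × 0.44704 = 17.0009 m/s
R = v₀² × sin(2θ) / g = 17.0009² × sin(2 × 53°) / 9.8 = 289.031 × 0.961262 / 9.8 = 28.3505 m
R = 28.3505 m / 0.3048 = 93.01 ft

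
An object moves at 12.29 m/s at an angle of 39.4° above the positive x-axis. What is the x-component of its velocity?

vₓ = v cos(θ) = 12.29 × cos(39.4°) = 9.5 m/s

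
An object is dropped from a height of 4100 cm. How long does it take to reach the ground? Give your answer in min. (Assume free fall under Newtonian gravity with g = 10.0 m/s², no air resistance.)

h = 4100 cm × 0.01 = 41.0 m
t = √(2h/g) = √(2 × 41.0 / 10.0) = 2.86356 s
t = 2.86356 s / 60.0 = 0.04773 min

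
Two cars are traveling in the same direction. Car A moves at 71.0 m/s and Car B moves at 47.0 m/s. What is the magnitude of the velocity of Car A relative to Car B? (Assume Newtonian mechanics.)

v_rel = |v_A - v_B| = |71.0 - 47.0| = 24.0 m/s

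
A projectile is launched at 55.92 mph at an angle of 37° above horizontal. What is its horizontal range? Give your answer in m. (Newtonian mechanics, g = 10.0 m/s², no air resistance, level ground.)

v₀ = 55.92 mph × 0.44704 = 24.9985 m/s
R = v₀² × sin(2θ) / g = 24.9985² × sin(2 × 37°) / 10.0 = 624.925 × 0.961262 / 10.0 = 60.07 m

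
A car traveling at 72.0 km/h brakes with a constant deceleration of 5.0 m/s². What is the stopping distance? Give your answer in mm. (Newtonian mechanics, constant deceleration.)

v₀ = 72.0 km/h × 0.2777777777777778 = 20.0 m/s
d = v₀² / (2a) = 20.0² / (2 × 5.0) = 400.0 / 10.0 = 40.0 m
d = 40.0 m / 0.001 = 40000 mm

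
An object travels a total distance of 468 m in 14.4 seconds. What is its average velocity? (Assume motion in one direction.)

v_avg = Δd / Δt = 468 / 14.4 = 32.5 m/s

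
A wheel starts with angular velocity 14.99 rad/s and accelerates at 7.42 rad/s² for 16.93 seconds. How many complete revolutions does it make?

θ = ω₀t + ½αt² = 14.99×16.93 + ½×7.42×16.93² = 1317.159079 rad
Total revolutions = θ/(2π) = 1317.159079/(2π) = 209.63
Complete revolutions = ⌊209.63⌋ = 209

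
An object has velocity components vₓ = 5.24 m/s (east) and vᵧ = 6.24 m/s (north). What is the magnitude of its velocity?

|v| = √(vₓ² + vᵧ²) = √(5.24² + 6.24²) = √(66.3952) = 8.15 m/s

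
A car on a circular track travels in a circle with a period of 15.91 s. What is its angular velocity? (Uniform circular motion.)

ω = 2π/T = 2π/15.91 = 0.3949 rad/s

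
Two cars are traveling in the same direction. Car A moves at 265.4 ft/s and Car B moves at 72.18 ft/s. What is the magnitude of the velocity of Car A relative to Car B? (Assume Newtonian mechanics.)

v_rel = |v_A - v_B| = |265.4 - 72.18| = 193.22 ft/s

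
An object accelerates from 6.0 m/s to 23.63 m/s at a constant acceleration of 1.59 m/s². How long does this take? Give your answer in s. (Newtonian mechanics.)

t = (v - v₀) / a = (23.63 - 6.0) / 1.59 = 11.09 s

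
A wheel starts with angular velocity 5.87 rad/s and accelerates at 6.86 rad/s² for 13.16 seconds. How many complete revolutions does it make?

θ = ω₀t + ½αt² = 5.87×13.16 + ½×6.86×13.16² = 671.275808 rad
Total revolutions = θ/(2π) = 671.275808/(2π) = 106.84
Complete revolutions = ⌊106.84⌋ = 106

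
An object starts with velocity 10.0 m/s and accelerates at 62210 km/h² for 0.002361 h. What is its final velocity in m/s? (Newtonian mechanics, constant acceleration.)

a = 62210 km/h² × 7.716049382716049e-05 = 4.80015 m/s²
t = 0.002361 h × 3600.0 = 8.4996 s
v = v₀ + a × t = 10.0 + 4.80015 × 8.4996 = 50.8 m/s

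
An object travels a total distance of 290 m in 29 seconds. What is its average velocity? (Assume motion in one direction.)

v_avg = Δd / Δt = 290 / 29 = 10.0 m/s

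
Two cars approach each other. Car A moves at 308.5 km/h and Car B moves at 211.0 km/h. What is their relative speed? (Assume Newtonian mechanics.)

v_rel = v_A + v_B = 308.5 + 211.0 = 519.5 km/h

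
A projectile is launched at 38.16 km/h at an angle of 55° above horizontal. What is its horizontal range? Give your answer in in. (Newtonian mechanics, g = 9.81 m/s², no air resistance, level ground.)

v₀ = 38.16 km/h × 0.2777777777777778 = 10.6 m/s
R = v₀² × sin(2θ) / g = 10.6² × sin(2 × 55°) / 9.81 = 112.36 × 0.939693 / 9.81 = 10.7629 m
R = 10.7629 m / 0.0254 = 423.7 in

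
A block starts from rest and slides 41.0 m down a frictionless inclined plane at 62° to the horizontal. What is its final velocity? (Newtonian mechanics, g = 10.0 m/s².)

a = g sin(θ) = 10.0 × sin(62°) = 8.8295 m/s²
v = √(2ad) = √(2 × 8.8295 × 41.0) = 26.91 m/s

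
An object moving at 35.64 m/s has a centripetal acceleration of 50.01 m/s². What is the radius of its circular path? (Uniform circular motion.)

r = v²/a_c = 35.64²/50.01 = 25.4 m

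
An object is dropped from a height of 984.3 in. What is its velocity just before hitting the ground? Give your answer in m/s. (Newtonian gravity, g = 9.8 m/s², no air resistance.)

h = 984.3 in × 0.0254 = 25.0012 m
v = √(2gh) = √(2 × 9.8 × 25.0012) = 22.14 m/s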